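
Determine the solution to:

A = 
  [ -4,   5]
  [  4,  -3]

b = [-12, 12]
Row reduce the augmented matrix [A|b]:
R2 → R2 + (1)·R1
REF = 
  [ -4,   5, -12]
  [  0,   2,   0]

Back-substitution:
x₂ = 0 / 2 = 0
x₁ = (-12 - (5)(0)) / (-4) = 3

x = [3, 0]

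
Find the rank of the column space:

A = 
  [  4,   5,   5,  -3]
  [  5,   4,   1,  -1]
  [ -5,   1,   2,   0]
dim(Col(A)) = 3

Row reduce:
R2 → R2 - (5/4)·R1
R3 → R3 + (5/4)·R1
R3 → R3 + (29/9)·R2
REF = 
  [    4,     5,     5,    -3]
  [    0,  -9/4, -21/4,  11/4]
  [    0,     0, -26/3,  46/9]
Pivot columns: 1, 2, 3 → 3 pivots.
dim(Col(A)) = number of pivot columns = 3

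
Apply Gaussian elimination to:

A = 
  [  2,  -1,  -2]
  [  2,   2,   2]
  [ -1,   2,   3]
Row operations:
R2 → R2 - (1)·R1
R3 → R3 + (1/2)·R1
R3 → R3 - (1/2)·R2

Resulting echelon form:
REF = 
  [  2,  -1,  -2]
  [  0,   3,   4]
  [  0,   0,   0]

Rank = 2 (number of non-zero pivot rows).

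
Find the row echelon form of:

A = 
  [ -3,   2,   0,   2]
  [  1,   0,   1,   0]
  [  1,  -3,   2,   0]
Row operations:
R2 → R2 + (1/3)·R1
R3 → R3 + (1/3)·R1
R3 → R3 + (7/2)·R2

Resulting echelon form:
REF = 
  [  -3,    2,    0,    2]
  [   0,  2/3,    1,  2/3]
  [   0,    0, 11/2,    3]

Rank = 3 (number of non-zero pivot rows).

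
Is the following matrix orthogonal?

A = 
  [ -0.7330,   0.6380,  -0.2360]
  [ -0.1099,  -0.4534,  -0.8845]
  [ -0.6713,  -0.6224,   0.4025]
Yes

AᵀA = 
  [  1,   0,   0]
  [  0,   1,  -0.0001]
  [  0,  -0.0001,   1]
≈ I (equal to I up to the 4-dp rounding of the entries)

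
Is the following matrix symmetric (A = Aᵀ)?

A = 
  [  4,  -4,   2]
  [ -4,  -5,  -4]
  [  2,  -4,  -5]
Yes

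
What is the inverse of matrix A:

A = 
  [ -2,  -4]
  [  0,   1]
det(A) = (-2)(1) - (-4)(0) = -2
For a 2×2 matrix, A⁻¹ = (1/det(A)) · [[d, -b], [-c, a]]
    = (-1/2) · [[1, 4], [0, -2]]

A⁻¹ = 
  [-1/2,   -2]
  [   0,    1]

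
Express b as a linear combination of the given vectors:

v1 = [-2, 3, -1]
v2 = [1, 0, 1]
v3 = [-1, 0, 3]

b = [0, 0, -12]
c1 = 0, c2 = -3, c3 = -3

b = 0·v1 + -3·v2 + -3·v3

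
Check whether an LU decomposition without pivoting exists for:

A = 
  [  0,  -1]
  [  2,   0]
No.
A[1,1] = 0 but A[2,1] = 2 ≠ 0. Any LU with L unit lower triangular has (LU)[1,1] = U[1,1] and (LU)[2,1] = L[2,1]·U[1,1]; matching A forces U[1,1] = 0, which then forces (LU)[2,1] = 0 ≠ 2. A row swap (pivoting) is required.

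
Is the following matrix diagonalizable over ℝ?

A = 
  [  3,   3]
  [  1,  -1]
Yes

tr(A) = 2, det(A) = -6
Characteristic polynomial: λ² - tr(A)λ + det(A) = λ² - 2λ - 6
λ² - 2λ - 6 = 0  ⇒  λ = (2 ± √((-2)² - 4·(-6)))/2 = (2 ± √(28))/2
  = 1 + √7,  1 - √7
Eigenvalues: 1 + √7, 1 - √7  (≈ 3.646, -1.646)
The two irrational eigenvalues are distinct (simple), so each has alg. mult. = geom. mult. = 1.
Sum of geometric multiplicities equals n, so A has n independent eigenvectors.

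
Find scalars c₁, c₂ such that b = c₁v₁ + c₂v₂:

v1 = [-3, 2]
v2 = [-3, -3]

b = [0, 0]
c1 = 0, c2 = 0

b = 0·v1 + 0·v2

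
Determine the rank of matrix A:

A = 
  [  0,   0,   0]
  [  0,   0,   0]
rank(A) = 0

Row reduce:
(no row operations needed)
REF = 
  [  0,   0,   0]
  [  0,   0,   0]
Pivot columns: none → 0 pivots.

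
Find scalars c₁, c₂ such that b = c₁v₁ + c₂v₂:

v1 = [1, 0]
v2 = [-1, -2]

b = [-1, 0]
c1 = -1, c2 = 0

b = -1·v1 + 0·v2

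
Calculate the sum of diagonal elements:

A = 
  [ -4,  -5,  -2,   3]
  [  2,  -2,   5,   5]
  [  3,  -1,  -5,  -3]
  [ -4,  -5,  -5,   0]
-11

tr(A) = -4 + -2 + -5 + 0 = -11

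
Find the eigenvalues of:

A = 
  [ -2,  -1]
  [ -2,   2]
λ = √6, -√6  (≈ 2.449, -2.449)

tr(A) = 0, det(A) = -6
Characteristic polynomial: λ² - tr(A)λ + det(A) = λ² - 6
λ² - 6 = 0  ⇒  λ = (0 ± √((0)² - 4·(-6)))/2 = (0 ± √(24))/2
  = √6,  -√6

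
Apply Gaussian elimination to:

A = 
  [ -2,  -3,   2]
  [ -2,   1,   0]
Row operations:
R2 → R2 - (1)·R1

Resulting echelon form:
REF = 
  [ -2,  -3,   2]
  [  0,   4,  -2]

Rank = 2 (number of non-zero pivot rows).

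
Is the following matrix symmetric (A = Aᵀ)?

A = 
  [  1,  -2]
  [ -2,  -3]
Yes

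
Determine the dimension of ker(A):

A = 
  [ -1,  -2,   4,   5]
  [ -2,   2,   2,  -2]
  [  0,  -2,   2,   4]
nullity(A) = 2

Row reduce:
R2 → R2 - (2)·R1
R3 → R3 + (1/3)·R2
REF = 
  [ -1,  -2,   4,   5]
  [  0,   6,  -6, -12]
  [  0,   0,   0,   0]
Pivot columns: 1, 2 → 2 pivots.
rank(A) = 2, so nullity(A) = 4 - 2 = 2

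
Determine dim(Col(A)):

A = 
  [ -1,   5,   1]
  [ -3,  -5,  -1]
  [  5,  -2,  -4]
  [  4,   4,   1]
dim(Col(A)) = 3

Row reduce:
R2 → R2 - (3)·R1
R3 → R3 + (5)·R1
R4 → R4 + (4)·R1
R3 → R3 + (23/20)·R2
R4 → R4 + (6/5)·R2
R4 → R4 + (1/18)·R3
REF = 
  [   -1,     5,     1]
  [    0,   -20,    -4]
  [    0,     0, -18/5]
  [    0,     0,     0]
Pivot columns: 1, 2, 3 → 3 pivots.
dim(Col(A)) = number of pivot columns = 3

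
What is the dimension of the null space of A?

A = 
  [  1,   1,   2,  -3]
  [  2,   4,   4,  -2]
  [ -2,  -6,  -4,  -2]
nullity(A) = 2

Row reduce:
R2 → R2 - (2)·R1
R3 → R3 + (2)·R1
R3 → R3 + (2)·R2
REF = 
  [  1,   1,   2,  -3]
  [  0,   2,   0,   4]
  [  0,   0,   0,   0]
Pivot columns: 1, 2 → 2 pivots.
rank(A) = 2, so nullity(A) = 4 - 2 = 2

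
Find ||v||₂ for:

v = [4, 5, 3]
7.071

||v||₂ = √((4)² + (5)² + (3)²) = √50 = 7.071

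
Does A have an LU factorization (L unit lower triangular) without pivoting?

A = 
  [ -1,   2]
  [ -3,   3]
Yes.
A[1,1] = -1 ≠ 0, so Gaussian elimination proceeds without a row swap: multiplier ℓ₂₁ = (-3)/(-1) = 3, and U[2,2] = 3 - (3)(2) = -3.
L = 
  [  1,   0]
  [  3,   1]
U = 
  [ -1,   2]
  [  0,  -3]
Check row 2 of LU: [(3)(-1), (3)(2) + (-3)] = [-3, 3] = row 2 of A ✓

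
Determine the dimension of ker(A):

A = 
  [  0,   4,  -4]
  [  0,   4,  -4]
nullity(A) = 2

Row reduce:
R2 → R2 - (1)·R1
REF = 
  [  0,   4,  -4]
  [  0,   0,   0]
Pivot columns: 2 → 1 pivot.
rank(A) = 1, so nullity(A) = 3 - 1 = 2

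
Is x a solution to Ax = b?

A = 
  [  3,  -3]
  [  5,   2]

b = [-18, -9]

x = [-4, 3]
No

Ax = [-21, -14] ≠ b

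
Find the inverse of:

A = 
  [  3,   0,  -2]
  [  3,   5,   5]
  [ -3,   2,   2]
det(A) = (3)·((5)(2) - (5)(2)) - (0)·((3)(2) - (5)(-3)) + (-2)·((3)(2) - (5)(-3))
  = (3)(0) - (0)(21) + (-2)(21)
  = -42
det(A) = -42 ≠ 0, so A is invertible.

Cofactors Cᵢⱼ = (-1)ⁱ⁺ʲ·Mᵢⱼ:
C = 
  [  0, -21,  21]
  [ -4,   0,  -6]
  [ 10, -21,  15]

adj(A) = Cᵀ:
adj(A) = 
  [  0,  -4,  10]
  [-21,   0, -21]
  [ 21,  -6,  15]

A⁻¹ = (-1/42) · adj(A):
A⁻¹ = 
  [    0,  2/21, -5/21]
  [  1/2,     0,   1/2]
  [ -1/2,   1/7, -5/14]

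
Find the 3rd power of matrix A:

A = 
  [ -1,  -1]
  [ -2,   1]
A² = A·A:
A²[1,1] = (-1)(-1) + (-1)(-2) = 3
A²[1,2] = (-1)(-1) + (-1)(1) = 0
A²[2,1] = (-2)(-1) + (1)(-2) = 0
A²[2,2] = (-2)(-1) + (1)(1) = 3
A² = 
  [  3,   0]
  [  0,   3]

A^3 = A^2·A:
A^3[1,1] = (3)(-1) + (0)(-2) = -3
A^3[1,2] = (3)(-1) + (0)(1) = -3
A^3[2,1] = (0)(-1) + (3)(-2) = -6
A^3[2,2] = (0)(-1) + (3)(1) = 3
A^3 = 
  [ -3,  -3]
  [ -6,   3]

Therefore
A^3 = 
  [ -3,  -3]
  [ -6,   3]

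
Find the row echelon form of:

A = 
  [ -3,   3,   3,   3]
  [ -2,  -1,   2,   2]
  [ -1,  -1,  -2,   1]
Row operations:
R2 → R2 - (2/3)·R1
R3 → R3 - (1/3)·R1
R3 → R3 - (2/3)·R2

Resulting echelon form:
REF = 
  [ -3,   3,   3,   3]
  [  0,  -3,   0,   0]
  [  0,   0,  -3,   0]

Rank = 3 (number of non-zero pivot rows).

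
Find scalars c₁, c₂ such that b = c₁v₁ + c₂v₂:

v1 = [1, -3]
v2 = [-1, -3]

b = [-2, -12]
c1 = 1, c2 = 3

b = 1·v1 + 3·v2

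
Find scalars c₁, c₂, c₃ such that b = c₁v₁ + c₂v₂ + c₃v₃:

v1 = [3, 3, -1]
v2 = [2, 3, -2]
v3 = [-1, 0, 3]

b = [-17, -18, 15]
c1 = -3, c2 = -3, c3 = 2

b = -3·v1 + -3·v2 + 2·v3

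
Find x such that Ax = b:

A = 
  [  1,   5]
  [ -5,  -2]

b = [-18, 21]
x = [-3, -3]

Row reduce the augmented matrix [A|b]:
R2 → R2 + (5)·R1
REF = 
  [  1,   5, -18]
  [  0,  23, -69]

Back-substitution:
x₂ = (-69) / 23 = -3
x₁ = (-18 - (5)(-3)) / 1 = -3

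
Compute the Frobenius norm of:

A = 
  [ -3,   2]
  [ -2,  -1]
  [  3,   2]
||A||_F = 5.568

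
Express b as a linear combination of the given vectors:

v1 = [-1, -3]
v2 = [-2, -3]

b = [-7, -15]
c1 = 3, c2 = 2

b = 3·v1 + 2·v2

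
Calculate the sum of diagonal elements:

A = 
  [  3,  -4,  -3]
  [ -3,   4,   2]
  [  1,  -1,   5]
12

tr(A) = 3 + 4 + 5 = 12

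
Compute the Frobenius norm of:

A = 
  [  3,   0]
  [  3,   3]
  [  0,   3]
||A||_F = 6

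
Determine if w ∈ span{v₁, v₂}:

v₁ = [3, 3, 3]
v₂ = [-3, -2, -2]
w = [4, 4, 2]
No

Form the augmented matrix and row-reduce:
[v₁|v₂|w] = 
  [  3,  -3,   4]
  [  3,  -2,   4]
  [  3,  -2,   2]
R2 → R2 - (1)·R1
R3 → R3 - (1)·R1
R3 → R3 - (1)·R2
REF = 
  [  3,  -3,   4]
  [  0,   1,   0]
  [  0,   0,  -2]

Row 3 reads [0 0 | -2], i.e. 0 = -2, so the system is inconsistent and w ∉ span{v₁, v₂}.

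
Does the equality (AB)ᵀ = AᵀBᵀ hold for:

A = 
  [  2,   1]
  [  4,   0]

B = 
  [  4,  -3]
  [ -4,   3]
No

(AB)ᵀ = 
  [  4,  16]
  [ -3, -12]

AᵀBᵀ = 
  [ -4,   4]
  [  4,  -4]

The two matrices differ, so (AB)ᵀ ≠ AᵀBᵀ in general. The correct identity is (AB)ᵀ = BᵀAᵀ.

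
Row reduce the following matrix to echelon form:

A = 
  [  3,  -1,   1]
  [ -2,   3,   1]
Row operations:
R2 → R2 + (2/3)·R1

Resulting echelon form:
REF = 
  [  3,  -1,   1]
  [  0, 7/3, 5/3]

Rank = 2 (number of non-zero pivot rows).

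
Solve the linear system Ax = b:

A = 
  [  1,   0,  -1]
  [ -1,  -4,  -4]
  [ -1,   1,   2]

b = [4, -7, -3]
Row reduce the augmented matrix [A|b]:
R2 → R2 + (1)·R1
R3 → R3 + (1)·R1
R3 → R3 + (1/4)·R2
REF = 
  [   1,    0,   -1,    4]
  [   0,   -4,   -5,   -3]
  [   0,    0, -1/4,  1/4]

Back-substitution:
x₃ = (1/4) / (-1/4) = -1
x₂ = (-3 - (-5)(-1)) / (-4) = 2
x₁ = (4 - (0)(2) - (-1)(-1)) / 1 = 3

x = [3, 2, -1]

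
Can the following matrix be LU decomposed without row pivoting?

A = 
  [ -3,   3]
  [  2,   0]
Yes.
A[1,1] = -3 ≠ 0, so Gaussian elimination proceeds without a row swap: multiplier ℓ₂₁ = (2)/(-3) = -2/3, and U[2,2] = 0 - (-2/3)(3) = 2.
L = 
  [   1,    0]
  [-2/3,    1]
U = 
  [ -3,   3]
  [  0,   2]
Check row 2 of LU: [(-2/3)(-3), (-2/3)(3) + 2] = [2, 0] = row 2 of A ✓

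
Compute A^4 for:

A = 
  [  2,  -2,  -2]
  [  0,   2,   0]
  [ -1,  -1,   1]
A^4 = 
  [ 54, -54, -54]
  [  0,  16,   0]
  [-27,  11,  27]

A² = A·A:
A²[1,1] = (2)(2) + (-2)(0) + (-2)(-1) = 6
A²[1,2] = (2)(-2) + (-2)(2) + (-2)(-1) = -6
A²[1,3] = (2)(-2) + (-2)(0) + (-2)(1) = -6
A²[2,1] = (0)(2) + (2)(0) + (0)(-1) = 0
A²[2,2] = (0)(-2) + (2)(2) + (0)(-1) = 4
A²[2,3] = (0)(-2) + (2)(0) + (0)(1) = 0
A²[3,1] = (-1)(2) + (-1)(0) + (1)(-1) = -3
A²[3,2] = (-1)(-2) + (-1)(2) + (1)(-1) = -1
A²[3,3] = (-1)(-2) + (-1)(0) + (1)(1) = 3
A² = 
  [  6,  -6,  -6]
  [  0,   4,   0]
  [ -3,  -1,   3]

A^3 = A^2·A:
A^3[1,1] = (6)(2) + (-6)(0) + (-6)(-1) = 18
A^3[1,2] = (6)(-2) + (-6)(2) + (-6)(-1) = -18
A^3[1,3] = (6)(-2) + (-6)(0) + (-6)(1) = -18
A^3[2,1] = (0)(2) + (4)(0) + (0)(-1) = 0
A^3[2,2] = (0)(-2) + (4)(2) + (0)(-1) = 8
A^3[2,3] = (0)(-2) + (4)(0) + (0)(1) = 0
A^3[3,1] = (-3)(2) + (-1)(0) + (3)(-1) = -9
A^3[3,2] = (-3)(-2) + (-1)(2) + (3)(-1) = 1
A^3[3,3] = (-3)(-2) + (-1)(0) + (3)(1) = 9
A^3 = 
  [ 18, -18, -18]
  [  0,   8,   0]
  [ -9,   1,   9]

A^4 = A^3·A:
A^4[1,1] = (18)(2) + (-18)(0) + (-18)(-1) = 54
A^4[1,2] = (18)(-2) + (-18)(2) + (-18)(-1) = -54
A^4[1,3] = (18)(-2) + (-18)(0) + (-18)(1) = -54
A^4[2,1] = (0)(2) + (8)(0) + (0)(-1) = 0
A^4[2,2] = (0)(-2) + (8)(2) + (0)(-1) = 16
A^4[2,3] = (0)(-2) + (8)(0) + (0)(1) = 0
A^4[3,1] = (-9)(2) + (1)(0) + (9)(-1) = -27
A^4[3,2] = (-9)(-2) + (1)(2) + (9)(-1) = 11
A^4[3,3] = (-9)(-2) + (1)(0) + (9)(1) = 27
A^4 = 
  [ 54, -54, -54]
  [  0,  16,   0]
  [-27,  11,  27]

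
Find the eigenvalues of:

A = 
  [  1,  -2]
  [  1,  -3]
tr(A) = -2, det(A) = -1
Characteristic polynomial: λ² - tr(A)λ + det(A) = λ² + 2λ - 1
λ² + 2λ - 1 = 0  ⇒  λ = (-2 ± √((2)² - 4·(-1)))/2 = (-2 ± √(8))/2
  = -1 + √2,  -1 - √2

λ = -1 + √2, -1 - √2  (≈ 0.4142, -2.414)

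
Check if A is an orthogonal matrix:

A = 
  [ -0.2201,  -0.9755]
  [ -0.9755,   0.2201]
Yes

AᵀA = 
  [  1,   0]
  [  0,   1]
≈ I (equal to I up to the 4-dp rounding of the entries)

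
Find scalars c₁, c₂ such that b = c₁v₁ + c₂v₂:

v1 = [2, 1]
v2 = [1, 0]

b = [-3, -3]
c1 = -3, c2 = 3

b = -3·v1 + 3·v2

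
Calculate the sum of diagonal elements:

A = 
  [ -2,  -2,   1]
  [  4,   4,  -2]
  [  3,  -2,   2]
4

tr(A) = -2 + 4 + 2 = 4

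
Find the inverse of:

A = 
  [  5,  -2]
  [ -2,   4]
det(A) = (5)(4) - (-2)(-2) = 16
For a 2×2 matrix, A⁻¹ = (1/det(A)) · [[d, -b], [-c, a]]
    = (1/16) · [[4, 2], [2, 5]]

A⁻¹ = 
  [ 1/4,  1/8]
  [ 1/8, 5/16]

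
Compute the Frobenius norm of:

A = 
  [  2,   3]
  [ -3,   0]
||A||_F = 4.69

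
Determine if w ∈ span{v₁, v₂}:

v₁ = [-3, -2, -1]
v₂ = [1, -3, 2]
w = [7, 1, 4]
Yes

Form the augmented matrix and row-reduce:
[v₁|v₂|w] = 
  [ -3,   1,   7]
  [ -2,  -3,   1]
  [ -1,   2,   4]
R2 → R2 - (2/3)·R1
R3 → R3 - (1/3)·R1
R3 → R3 + (5/11)·R2
REF = 
  [   -3,     1,     7]
  [    0, -11/3, -11/3]
  [    0,     0,     0]

No row of the form [0 0 | nonzero], so the system is consistent. Back-substitution gives c₁ = -2, c₂ = 1: w = (-2)·v₁ + (1)·v₂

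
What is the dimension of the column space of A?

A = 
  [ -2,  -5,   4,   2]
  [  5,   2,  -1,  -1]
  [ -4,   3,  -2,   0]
dim(Col(A)) = 3

Row reduce:
R2 → R2 + (5/2)·R1
R3 → R3 - (2)·R1
R3 → R3 + (26/21)·R2
REF = 
  [   -2,    -5,     4,     2]
  [    0, -21/2,     9,     4]
  [    0,     0,   8/7, 20/21]
Pivot columns: 1, 2, 3 → 3 pivots.
dim(Col(A)) = number of pivot columns = 3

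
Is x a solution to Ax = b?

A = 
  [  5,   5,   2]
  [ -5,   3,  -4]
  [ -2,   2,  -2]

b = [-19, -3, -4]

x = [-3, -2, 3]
Yes

Ax = [-19, -3, -4] = b ✓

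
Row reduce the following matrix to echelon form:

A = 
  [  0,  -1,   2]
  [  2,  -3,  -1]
Row operations:
Swap R1 ↔ R2

Resulting echelon form:
REF = 
  [  2,  -3,  -1]
  [  0,  -1,   2]

Rank = 2 (number of non-zero pivot rows).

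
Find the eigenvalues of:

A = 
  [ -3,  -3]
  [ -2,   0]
tr(A) = -3, det(A) = -6
Characteristic polynomial: λ² - tr(A)λ + det(A) = λ² + 3λ - 6
λ² + 3λ - 6 = 0  ⇒  λ = (-3 ± √((3)² - 4·(-6)))/2 = (-3 ± √(33))/2
  = (-3 + √33)/2,  (-3 - √33)/2

λ = (-3 + √33)/2, (-3 - √33)/2  (≈ 1.372, -4.372)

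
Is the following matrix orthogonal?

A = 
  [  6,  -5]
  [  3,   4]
No

AᵀA = 
  [ 45, -18]
  [-18,  41]
≠ I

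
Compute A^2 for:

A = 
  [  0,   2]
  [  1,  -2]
A² = A·A:
A²[1,1] = (0)(0) + (2)(1) = 2
A²[1,2] = (0)(2) + (2)(-2) = -4
A²[2,1] = (1)(0) + (-2)(1) = -2
A²[2,2] = (1)(2) + (-2)(-2) = 6
A² = 
  [  2,  -4]
  [ -2,   6]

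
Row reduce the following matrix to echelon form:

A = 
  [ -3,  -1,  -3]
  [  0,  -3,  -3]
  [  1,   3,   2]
Row operations:
R3 → R3 + (1/3)·R1
R3 → R3 + (8/9)·R2

Resulting echelon form:
REF = 
  [  -3,   -1,   -3]
  [   0,   -3,   -3]
  [   0,    0, -5/3]

Rank = 3 (number of non-zero pivot rows).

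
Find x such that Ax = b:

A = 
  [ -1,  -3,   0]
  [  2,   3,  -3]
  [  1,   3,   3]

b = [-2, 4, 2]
x = [2, 0, 0]

Row reduce the augmented matrix [A|b]:
R2 → R2 + (2)·R1
R3 → R3 + (1)·R1
REF = 
  [ -1,  -3,   0,  -2]
  [  0,  -3,  -3,   0]
  [  0,   0,   3,   0]

Back-substitution:
x₃ = 0 / 3 = 0
x₂ = (0 - (-3)(0)) / (-3) = 0
x₁ = (-2 - (-3)(0) - (0)(0)) / (-1) = 2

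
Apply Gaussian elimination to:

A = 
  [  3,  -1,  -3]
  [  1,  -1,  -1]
Row operations:
R2 → R2 - (1/3)·R1

Resulting echelon form:
REF = 
  [   3,   -1,   -3]
  [   0, -2/3,    0]

Rank = 2 (number of non-zero pivot rows).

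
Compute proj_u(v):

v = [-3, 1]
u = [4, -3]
proj_u(v) = [-12/5, 9/5]

v·u = (-3)(4) + (1)(-3) = -15
u·u = (4)² + (-3)² = 25
proj_u(v) = (v·u / u·u) × u = (-15/25) × u = (-3/5) × u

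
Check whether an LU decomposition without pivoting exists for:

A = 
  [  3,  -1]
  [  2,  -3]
Yes.
A[1,1] = 3 ≠ 0, so Gaussian elimination proceeds without a row swap: multiplier ℓ₂₁ = (2)/(3) = 2/3, and U[2,2] = -3 - (2/3)(-1) = -7/3.
L = 
  [  1,   0]
  [2/3,   1]
U = 
  [   3,   -1]
  [   0, -7/3]
Check row 2 of LU: [(2/3)(3), (2/3)(-1) + (-7/3)] = [2, -3] = row 2 of A ✓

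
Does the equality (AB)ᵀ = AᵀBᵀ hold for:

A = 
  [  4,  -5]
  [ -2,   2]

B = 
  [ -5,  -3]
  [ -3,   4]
No

(AB)ᵀ = 
  [ -5,   4]
  [-32,  14]

AᵀBᵀ = 
  [-14, -20]
  [ 19,  23]

The two matrices differ, so (AB)ᵀ ≠ AᵀBᵀ in general. The correct identity is (AB)ᵀ = BᵀAᵀ.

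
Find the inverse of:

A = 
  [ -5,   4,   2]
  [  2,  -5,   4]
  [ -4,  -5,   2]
det(A) = (-5)·((-5)(2) - (4)(-5)) - (4)·((2)(2) - (4)(-4)) + (2)·((2)(-5) - (-5)(-4))
  = (-5)(10) - (4)(20) + (2)(-30)
  = -190
det(A) = -190 ≠ 0, so A is invertible.

Cofactors Cᵢⱼ = (-1)ⁱ⁺ʲ·Mᵢⱼ:
C = 
  [ 10, -20, -30]
  [-18,  -2, -41]
  [ 26,  24,  17]

adj(A) = Cᵀ:
adj(A) = 
  [ 10, -18,  26]
  [-20,  -2,  24]
  [-30, -41,  17]

A⁻¹ = (-1/190) · adj(A):
A⁻¹ = 
  [  -1/19,    9/95,  -13/95]
  [   2/19,    1/95,  -12/95]
  [   3/19,  41/190, -17/190]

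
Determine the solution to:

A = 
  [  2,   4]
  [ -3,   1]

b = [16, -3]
x = [2, 3]

Row reduce the augmented matrix [A|b]:
R2 → R2 + (3/2)·R1
REF = 
  [  2,   4,  16]
  [  0,   7,  21]

Back-substitution:
x₂ = 21 / 7 = 3
x₁ = (16 - (4)(3)) / 2 = 2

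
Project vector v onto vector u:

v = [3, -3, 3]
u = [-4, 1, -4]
proj_u(v) = [36/11, -9/11, 36/11]

v·u = (3)(-4) + (-3)(1) + (3)(-4) = -27
u·u = (-4)² + (1)² + (-4)² = 33
proj_u(v) = (v·u / u·u) × u = (-27/33) × u = (-9/11) × u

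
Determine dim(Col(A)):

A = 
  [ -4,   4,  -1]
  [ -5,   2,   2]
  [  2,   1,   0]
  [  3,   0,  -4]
dim(Col(A)) = 3

Row reduce:
R2 → R2 - (5/4)·R1
R3 → R3 + (1/2)·R1
R4 → R4 + (3/4)·R1
R3 → R3 + (1)·R2
R4 → R4 + (1)·R2
R4 → R4 + (6/11)·R3
REF = 
  [  -4,    4,   -1]
  [   0,   -3, 13/4]
  [   0,    0, 11/4]
  [   0,    0,    0]
Pivot columns: 1, 2, 3 → 3 pivots.
dim(Col(A)) = number of pivot columns = 3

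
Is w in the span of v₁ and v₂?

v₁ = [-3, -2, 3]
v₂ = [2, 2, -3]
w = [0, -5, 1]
No

Form the augmented matrix and row-reduce:
[v₁|v₂|w] = 
  [ -3,   2,   0]
  [ -2,   2,  -5]
  [  3,  -3,   1]
R2 → R2 - (2/3)·R1
R3 → R3 + (1)·R1
R3 → R3 + (3/2)·R2
REF = 
  [   -3,     2,     0]
  [    0,   2/3,    -5]
  [    0,     0, -13/2]

Row 3 reads [0 0 | -13/2], i.e. 0 = -13/2, so the system is inconsistent and w ∉ span{v₁, v₂}.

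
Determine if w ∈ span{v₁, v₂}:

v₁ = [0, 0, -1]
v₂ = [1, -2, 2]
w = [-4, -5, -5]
No

Form the augmented matrix and row-reduce:
[v₁|v₂|w] = 
  [  0,   1,  -4]
  [  0,  -2,  -5]
  [ -1,   2,  -5]
Swap R1 ↔ R3
R3 → R3 + (1/2)·R2
REF = 
  [   -1,     2,    -5]
  [    0,    -2,    -5]
  [    0,     0, -13/2]

Row 3 reads [0 0 | -13/2], i.e. 0 = -13/2, so the system is inconsistent and w ∉ span{v₁, v₂}.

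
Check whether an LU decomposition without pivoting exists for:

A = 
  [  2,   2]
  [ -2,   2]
Yes.
A[1,1] = 2 ≠ 0, so Gaussian elimination proceeds without a row swap: multiplier ℓ₂₁ = (-2)/(2) = -1, and U[2,2] = 2 - (-1)(2) = 4.
L = 
  [  1,   0]
  [ -1,   1]
U = 
  [  2,   2]
  [  0,   4]
Check row 2 of LU: [(-1)(2), (-1)(2) + 4] = [-2, 2] = row 2 of A ✓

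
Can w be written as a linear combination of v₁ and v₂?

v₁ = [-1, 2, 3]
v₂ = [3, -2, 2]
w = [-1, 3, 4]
No

Form the augmented matrix and row-reduce:
[v₁|v₂|w] = 
  [ -1,   3,  -1]
  [  2,  -2,   3]
  [  3,   2,   4]
R2 → R2 + (2)·R1
R3 → R3 + (3)·R1
R3 → R3 - (11/4)·R2
REF = 
  [  -1,    3,   -1]
  [   0,    4,    1]
  [   0,    0, -7/4]

Row 3 reads [0 0 | -7/4], i.e. 0 = -7/4, so the system is inconsistent and w ∉ span{v₁, v₂}.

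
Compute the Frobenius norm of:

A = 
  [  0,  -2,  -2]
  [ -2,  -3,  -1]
||A||_F = 4.69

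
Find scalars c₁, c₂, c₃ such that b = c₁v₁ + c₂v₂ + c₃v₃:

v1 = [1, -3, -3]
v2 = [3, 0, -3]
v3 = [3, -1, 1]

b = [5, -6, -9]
c1 = 2, c2 = 1, c3 = 0

b = 2·v1 + 1·v2 + 0·v3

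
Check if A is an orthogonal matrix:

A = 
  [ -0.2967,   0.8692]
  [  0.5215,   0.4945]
No

AᵀA = 
  [  0.3600,   0]
  [  0,   1]
≠ I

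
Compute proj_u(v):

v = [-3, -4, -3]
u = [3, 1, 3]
proj_u(v) = [-66/19, -22/19, -66/19]

v·u = (-3)(3) + (-4)(1) + (-3)(3) = -22
u·u = (3)² + (1)² + (3)² = 19
proj_u(v) = (v·u / u·u) × u = (-22/19) × u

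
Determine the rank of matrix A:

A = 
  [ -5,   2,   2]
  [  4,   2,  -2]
rank(A) = 2

Row reduce:
R2 → R2 + (4/5)·R1
REF = 
  [  -5,    2,    2]
  [   0, 18/5, -2/5]
Pivot columns: 1, 2 → 2 pivots.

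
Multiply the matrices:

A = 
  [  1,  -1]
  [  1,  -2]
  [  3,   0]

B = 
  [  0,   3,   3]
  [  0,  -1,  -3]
AB = 
  [  0,   4,   6]
  [  0,   5,   9]
  [  0,   9,   9]

A is 3×2 and B is 2×3, so AB is 3×3. Each entry is (row of A)·(column of B):
AB[1,1] = (1)(0) + (-1)(0) = 0
AB[1,2] = (1)(3) + (-1)(-1) = 4
AB[1,3] = (1)(3) + (-1)(-3) = 6
AB[2,1] = (1)(0) + (-2)(0) = 0
AB[2,2] = (1)(3) + (-2)(-1) = 5
AB[2,3] = (1)(3) + (-2)(-3) = 9
AB[3,1] = (3)(0) + (0)(0) = 0
AB[3,2] = (3)(3) + (0)(-1) = 9
AB[3,3] = (3)(3) + (0)(-3) = 9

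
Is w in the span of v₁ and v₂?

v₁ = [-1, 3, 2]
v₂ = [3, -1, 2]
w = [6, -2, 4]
Yes

Form the augmented matrix and row-reduce:
[v₁|v₂|w] = 
  [ -1,   3,   6]
  [  3,  -1,  -2]
  [  2,   2,   4]
R2 → R2 + (3)·R1
R3 → R3 + (2)·R1
R3 → R3 - (1)·R2
REF = 
  [ -1,   3,   6]
  [  0,   8,  16]
  [  0,   0,   0]

No row of the form [0 0 | nonzero], so the system is consistent. Back-substitution gives c₁ = 0, c₂ = 2: w = (0)·v₁ + (2)·v₂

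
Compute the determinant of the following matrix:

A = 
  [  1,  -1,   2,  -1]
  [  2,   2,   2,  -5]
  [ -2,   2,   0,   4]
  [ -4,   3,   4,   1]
-152

Cofactor expansion along row 1: det(A) = a₁₁M₁₁ - a₁₂M₁₂ + a₁₃M₁₃ - a₁₄M₁₄

M₁₁ = det[[2, 2, -5]; [2, 0, 4]; [3, 4, 1]]
  = (2)·((0)(1) - (4)(4)) - (2)·((2)(1) - (4)(3)) + (-5)·((2)(4) - (0)(3))
  = (2)(-16) - (2)(-10) + (-5)(8)
  = -52
M₁₂ = det[[2, 2, -5]; [-2, 0, 4]; [-4, 4, 1]]
  = (2)·((0)(1) - (4)(4)) - (2)·((-2)(1) - (4)(-4)) + (-5)·((-2)(4) - (0)(-4))
  = (2)(-16) - (2)(14) + (-5)(-8)
  = -20
M₁₃ = det[[2, 2, -5]; [-2, 2, 4]; [-4, 3, 1]]
  = (2)·((2)(1) - (4)(3)) - (2)·((-2)(1) - (4)(-4)) + (-5)·((-2)(3) - (2)(-4))
  = (2)(-10) - (2)(14) + (-5)(2)
  = -58
M₁₄ = det[[2, 2, 2]; [-2, 2, 0]; [-4, 3, 4]]
  = (2)·((2)(4) - (0)(3)) - (2)·((-2)(4) - (0)(-4)) + (2)·((-2)(3) - (2)(-4))
  = (2)(8) - (2)(-8) + (2)(2)
  = 36

det(A) = (1)(-52) - (-1)(-20) + (2)(-58) - (-1)(36) = -152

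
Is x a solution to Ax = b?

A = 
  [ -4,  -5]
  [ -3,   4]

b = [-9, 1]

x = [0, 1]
No

Ax = [-5, 4] ≠ b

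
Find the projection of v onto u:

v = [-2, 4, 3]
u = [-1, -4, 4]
v·u = (-2)(-1) + (4)(-4) + (3)(4) = -2
u·u = (-1)² + (-4)² + (4)² = 33
proj_u(v) = (v·u / u·u) × u = (-2/33) × u

proj_u(v) = [2/33, 8/33, -8/33]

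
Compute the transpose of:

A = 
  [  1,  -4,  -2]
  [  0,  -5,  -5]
Aᵀ = 
  [  1,   0]
  [ -4,  -5]
  [ -2,  -5]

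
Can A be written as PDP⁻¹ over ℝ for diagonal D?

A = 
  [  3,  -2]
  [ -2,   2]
Yes

tr(A) = 5, det(A) = 2
Characteristic polynomial: λ² - tr(A)λ + det(A) = λ² - 5λ + 2
λ² - 5λ + 2 = 0  ⇒  λ = (5 ± √((-5)² - 4·(2)))/2 = (5 ± √(17))/2
  = (5 + √17)/2,  (5 - √17)/2
Eigenvalues: (5 + √17)/2, (5 - √17)/2  (≈ 4.562, 0.4384)
The two irrational eigenvalues are distinct (simple), so each has alg. mult. = geom. mult. = 1.
Sum of geometric multiplicities equals n, so A has n independent eigenvectors.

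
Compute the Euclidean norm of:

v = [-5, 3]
5.831

||v||₂ = √((-5)² + (3)²) = √34 = 5.831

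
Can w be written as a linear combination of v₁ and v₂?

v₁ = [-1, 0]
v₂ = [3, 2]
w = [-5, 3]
Yes

Form the augmented matrix and row-reduce:
[v₁|v₂|w] = 
  [ -1,   3,  -5]
  [  0,   2,   3]
(already in echelon form — no row operations needed)

No row of the form [0 0 | nonzero], so the system is consistent. Back-substitution gives c₁ = 19/2, c₂ = 3/2: w = (19/2)·v₁ + (3/2)·v₂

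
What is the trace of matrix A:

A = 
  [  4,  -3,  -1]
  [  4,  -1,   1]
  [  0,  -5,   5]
8

tr(A) = 4 + -1 + 5 = 8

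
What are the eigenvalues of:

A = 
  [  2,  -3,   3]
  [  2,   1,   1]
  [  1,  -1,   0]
Characteristic polynomial: det(λI - A) = λ³ - 3λ² + 6λ + 10
Testing integer divisors of the constant term: p(-1) = 0, so (λ + 1) is a factor:
p(λ) = (λ + 1)(λ² - 4λ + 10)
λ² - 4λ + 10 = 0  ⇒  λ = (4 ± √((-4)² - 4·(10)))/2 = (4 ± √(-24))/2
  = 2 + i√6,  2 - i√6

λ = -1, 2 + i√6, 2 - i√6  (≈ -1, 2 + 2.449i, 2 - 2.449i)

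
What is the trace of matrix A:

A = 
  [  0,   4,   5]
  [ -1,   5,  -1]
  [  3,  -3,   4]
9

tr(A) = 0 + 5 + 4 = 9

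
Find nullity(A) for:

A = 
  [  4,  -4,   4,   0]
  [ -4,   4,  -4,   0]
nullity(A) = 3

Row reduce:
R2 → R2 + (1)·R1
REF = 
  [  4,  -4,   4,   0]
  [  0,   0,   0,   0]
Pivot columns: 1 → 1 pivot.
rank(A) = 1, so nullity(A) = 4 - 1 = 3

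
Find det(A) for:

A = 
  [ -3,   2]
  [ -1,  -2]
8

For a 2×2 matrix, det = ad - bc = (-3)(-2) - (2)(-1) = 8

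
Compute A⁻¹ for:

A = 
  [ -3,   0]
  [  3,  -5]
det(A) = (-3)(-5) - (0)(3) = 15
For a 2×2 matrix, A⁻¹ = (1/det(A)) · [[d, -b], [-c, a]]
    = (1/15) · [[-5, 0], [-3, -3]]

A⁻¹ = 
  [-1/3,    0]
  [-1/5, -1/5]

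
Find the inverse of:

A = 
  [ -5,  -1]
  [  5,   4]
det(A) = (-5)(4) - (-1)(5) = -15
For a 2×2 matrix, A⁻¹ = (1/det(A)) · [[d, -b], [-c, a]]
    = (-1/15) · [[4, 1], [-5, -5]]

A⁻¹ = 
  [-4/15, -1/15]
  [  1/3,   1/3]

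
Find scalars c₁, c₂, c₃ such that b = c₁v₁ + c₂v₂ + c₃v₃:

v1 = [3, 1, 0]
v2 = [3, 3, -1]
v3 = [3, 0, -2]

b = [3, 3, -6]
c1 = -3, c2 = 2, c3 = 2

b = -3·v1 + 2·v2 + 2·v3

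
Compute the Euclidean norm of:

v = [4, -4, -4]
6.928

||v||₂ = √((4)² + (-4)² + (-4)²) = √48 = 6.928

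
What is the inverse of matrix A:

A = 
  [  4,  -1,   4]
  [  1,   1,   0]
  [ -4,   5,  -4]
det(A) = (4)·((1)(-4) - (0)(5)) - (-1)·((1)(-4) - (0)(-4)) + (4)·((1)(5) - (1)(-4))
  = (4)(-4) - (-1)(-4) + (4)(9)
  = 16
det(A) = 16 ≠ 0, so A is invertible.

Cofactors Cᵢⱼ = (-1)ⁱ⁺ʲ·Mᵢⱼ:
C = 
  [ -4,   4,   9]
  [ 16,   0, -16]
  [ -4,   4,   5]

adj(A) = Cᵀ:
adj(A) = 
  [ -4,  16,  -4]
  [  4,   0,   4]
  [  9, -16,   5]

A⁻¹ = (1/16) · adj(A):
A⁻¹ = 
  [-1/4,    1, -1/4]
  [ 1/4,    0,  1/4]
  [9/16,   -1, 5/16]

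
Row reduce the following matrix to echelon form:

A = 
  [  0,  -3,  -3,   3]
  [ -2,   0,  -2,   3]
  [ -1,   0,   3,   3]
Row operations:
Swap R1 ↔ R2
R3 → R3 - (1/2)·R1

Resulting echelon form:
REF = 
  [ -2,   0,  -2,   3]
  [  0,  -3,  -3,   3]
  [  0,   0,   4, 3/2]

Rank = 3 (number of non-zero pivot rows).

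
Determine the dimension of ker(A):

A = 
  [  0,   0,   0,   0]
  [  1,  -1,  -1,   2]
nullity(A) = 3

Row reduce:
Swap R1 ↔ R2
REF = 
  [  1,  -1,  -1,   2]
  [  0,   0,   0,   0]
Pivot columns: 1 → 1 pivot.
rank(A) = 1, so nullity(A) = 4 - 1 = 3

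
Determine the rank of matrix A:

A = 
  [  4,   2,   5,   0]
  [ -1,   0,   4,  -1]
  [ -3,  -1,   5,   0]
Row reduce:
R2 → R2 + (1/4)·R1
R3 → R3 + (3/4)·R1
R3 → R3 - (1)·R2
REF = 
  [   4,    2,    5,    0]
  [   0,  1/2, 21/4,   -1]
  [   0,    0,  7/2,    1]
Pivot columns: 1, 2, 3 → 3 pivots.

rank(A) = 3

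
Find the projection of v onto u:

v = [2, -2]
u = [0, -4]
proj_u(v) = [0, -2]

v·u = (2)(0) + (-2)(-4) = 8
u·u = (0)² + (-4)² = 16
proj_u(v) = (v·u / u·u) × u = (8/16) × u = (1/2) × u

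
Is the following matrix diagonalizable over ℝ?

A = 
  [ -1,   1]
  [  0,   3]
Yes

tr(A) = 2, det(A) = -3
Characteristic polynomial: λ² - tr(A)λ + det(A) = λ² - 2λ - 3
λ² - 2λ - 3 = (λ + 1)(λ - 3)
Eigenvalues: 3, -1
λ=-1: alg. mult. = 1, geom. mult. = 2 - rank(A - (-1)I) = 2 - 1 = 1
λ=3: alg. mult. = 1, geom. mult. = 2 - rank(A - (3)I) = 2 - 1 = 1
Sum of geometric multiplicities equals n, so A has n independent eigenvectors.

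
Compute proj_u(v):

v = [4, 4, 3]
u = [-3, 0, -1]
v·u = (4)(-3) + (4)(0) + (3)(-1) = -15
u·u = (-3)² + (0)² + (-1)² = 10
proj_u(v) = (v·u / u·u) × u = (-15/10) × u = (-3/2) × u

proj_u(v) = [9/2, 0, 3/2]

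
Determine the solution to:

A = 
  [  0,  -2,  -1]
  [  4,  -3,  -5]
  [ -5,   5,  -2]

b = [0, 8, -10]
x = [2, 0, 0]

Row reduce the augmented matrix [A|b]:
Swap R1 ↔ R2
R3 → R3 + (5/4)·R1
R3 → R3 + (5/8)·R2
REF = 
  [    4,    -3,    -5,     8]
  [    0,    -2,    -1,     0]
  [    0,     0, -71/8,     0]

Back-substitution:
x₃ = 0 / (-71/8) = 0
x₂ = (0 - (-1)(0)) / (-2) = 0
x₁ = (8 - (-3)(0) - (-5)(0)) / 4 = 2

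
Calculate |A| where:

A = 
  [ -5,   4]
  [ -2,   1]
3

For a 2×2 matrix, det = ad - bc = (-5)(1) - (4)(-2) = 3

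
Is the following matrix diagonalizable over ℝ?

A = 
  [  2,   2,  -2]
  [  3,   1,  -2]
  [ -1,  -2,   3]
Yes

Characteristic polynomial: det(λI - A) = λ³ - 6λ² - λ + 6
Testing integer divisors of the constant term: p(-1) = 0, so (λ + 1) is a factor:
p(λ) = (λ + 1)(λ² - 7λ + 6)
λ² - 7λ + 6 = (λ - 1)(λ - 6)
Eigenvalues: -1, 6, 1
λ=-1: alg. mult. = 1, geom. mult. = 3 - rank(A - (-1)I) = 3 - 2 = 1
λ=1: alg. mult. = 1, geom. mult. = 3 - rank(A - (1)I) = 3 - 2 = 1
λ=6: alg. mult. = 1, geom. mult. = 3 - rank(A - (6)I) = 3 - 2 = 1
Sum of geometric multiplicities equals n, so A has n independent eigenvectors.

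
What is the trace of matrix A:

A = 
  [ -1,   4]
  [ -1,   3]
2

tr(A) = -1 + 3 = 2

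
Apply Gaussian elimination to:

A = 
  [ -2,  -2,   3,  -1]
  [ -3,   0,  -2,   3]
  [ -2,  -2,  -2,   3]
Row operations:
R2 → R2 - (3/2)·R1
R3 → R3 - (1)·R1

Resulting echelon form:
REF = 
  [   -2,    -2,     3,    -1]
  [    0,     3, -13/2,   9/2]
  [    0,     0,    -5,     4]

Rank = 3 (number of non-zero pivot rows).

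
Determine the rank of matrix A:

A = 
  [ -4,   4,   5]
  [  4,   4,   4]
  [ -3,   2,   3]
Row reduce:
R2 → R2 + (1)·R1
R3 → R3 - (3/4)·R1
R3 → R3 + (1/8)·R2
REF = 
  [ -4,   4,   5]
  [  0,   8,   9]
  [  0,   0, 3/8]
Pivot columns: 1, 2, 3 → 3 pivots.

rank(A) = 3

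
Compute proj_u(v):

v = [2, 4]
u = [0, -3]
v·u = (2)(0) + (4)(-3) = -12
u·u = (0)² + (-3)² = 9
proj_u(v) = (v·u / u·u) × u = (-12/9) × u = (-4/3) × u

proj_u(v) = [0, 4]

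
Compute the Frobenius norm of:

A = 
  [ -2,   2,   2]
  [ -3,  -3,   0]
||A||_F = 5.477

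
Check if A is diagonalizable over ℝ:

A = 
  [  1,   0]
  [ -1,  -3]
Yes

tr(A) = -2, det(A) = -3
Characteristic polynomial: λ² - tr(A)λ + det(A) = λ² + 2λ - 3
λ² + 2λ - 3 = (λ + 3)(λ - 1)
Eigenvalues: 1, -3
λ=-3: alg. mult. = 1, geom. mult. = 2 - rank(A - (-3)I) = 2 - 1 = 1
λ=1: alg. mult. = 1, geom. mult. = 2 - rank(A - (1)I) = 2 - 1 = 1
Sum of geometric multiplicities equals n, so A has n independent eigenvectors.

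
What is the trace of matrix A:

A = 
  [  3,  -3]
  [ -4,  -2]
1

tr(A) = 3 + -2 = 1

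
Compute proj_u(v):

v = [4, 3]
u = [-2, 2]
proj_u(v) = [1/2, -1/2]

v·u = (4)(-2) + (3)(2) = -2
u·u = (-2)² + (2)² = 8
proj_u(v) = (v·u / u·u) × u = (-2/8) × u = (-1/4) × u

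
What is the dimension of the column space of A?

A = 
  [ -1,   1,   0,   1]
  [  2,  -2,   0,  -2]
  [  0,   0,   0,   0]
dim(Col(A)) = 1

Row reduce:
R2 → R2 + (2)·R1
REF = 
  [ -1,   1,   0,   1]
  [  0,   0,   0,   0]
  [  0,   0,   0,   0]
Pivot columns: 1 → 1 pivot.
dim(Col(A)) = number of pivot columns = 1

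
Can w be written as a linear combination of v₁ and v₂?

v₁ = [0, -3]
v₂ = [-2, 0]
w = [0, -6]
Yes

Form the augmented matrix and row-reduce:
[v₁|v₂|w] = 
  [  0,  -2,   0]
  [ -3,   0,  -6]
Swap R1 ↔ R2
REF = 
  [ -3,   0,  -6]
  [  0,  -2,   0]

No row of the form [0 0 | nonzero], so the system is consistent. Back-substitution gives c₁ = 2, c₂ = 0: w = (2)·v₁ + (0)·v₂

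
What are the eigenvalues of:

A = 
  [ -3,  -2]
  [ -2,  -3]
tr(A) = -6, det(A) = 5
Characteristic polynomial: λ² - tr(A)λ + det(A) = λ² + 6λ + 5
λ² + 6λ + 5 = (λ + 5)(λ + 1)

λ = -1, -5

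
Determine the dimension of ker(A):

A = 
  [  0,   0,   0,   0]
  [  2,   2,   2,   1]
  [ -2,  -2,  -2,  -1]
nullity(A) = 3

Row reduce:
Swap R1 ↔ R2
R3 → R3 + (1)·R1
REF = 
  [  2,   2,   2,   1]
  [  0,   0,   0,   0]
  [  0,   0,   0,   0]
Pivot columns: 1 → 1 pivot.
rank(A) = 1, so nullity(A) = 4 - 1 = 3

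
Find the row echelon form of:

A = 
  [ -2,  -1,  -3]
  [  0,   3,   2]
Row operations:
No row operations needed (already in echelon form).

Resulting echelon form:
REF = 
  [ -2,  -1,  -3]
  [  0,   3,   2]

Rank = 2 (number of non-zero pivot rows).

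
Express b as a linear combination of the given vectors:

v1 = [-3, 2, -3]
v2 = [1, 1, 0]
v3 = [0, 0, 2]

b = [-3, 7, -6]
c1 = 2, c2 = 3, c3 = 0

b = 2·v1 + 3·v2 + 0·v3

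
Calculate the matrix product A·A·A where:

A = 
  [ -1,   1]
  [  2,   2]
A² = A·A:
A²[1,1] = (-1)(-1) + (1)(2) = 3
A²[1,2] = (-1)(1) + (1)(2) = 1
A²[2,1] = (2)(-1) + (2)(2) = 2
A²[2,2] = (2)(1) + (2)(2) = 6
A² = 
  [  3,   1]
  [  2,   6]

A^3 = A^2·A:
A^3[1,1] = (3)(-1) + (1)(2) = -1
A^3[1,2] = (3)(1) + (1)(2) = 5
A^3[2,1] = (2)(-1) + (6)(2) = 10
A^3[2,2] = (2)(1) + (6)(2) = 14
A^3 = 
  [ -1,   5]
  [ 10,  14]

Therefore
A^3 = 
  [ -1,   5]
  [ 10,  14]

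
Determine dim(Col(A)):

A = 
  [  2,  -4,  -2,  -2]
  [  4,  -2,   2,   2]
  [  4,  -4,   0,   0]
Row reduce:
R2 → R2 - (2)·R1
R3 → R3 - (2)·R1
R3 → R3 - (2/3)·R2
REF = 
  [  2,  -4,  -2,  -2]
  [  0,   6,   6,   6]
  [  0,   0,   0,   0]
Pivot columns: 1, 2 → 2 pivots.
dim(Col(A)) = number of pivot columns = 2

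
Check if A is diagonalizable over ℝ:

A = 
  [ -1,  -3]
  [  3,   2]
No

tr(A) = 1, det(A) = 7
Characteristic polynomial: λ² - tr(A)λ + det(A) = λ² - λ + 7
λ² - λ + 7 = 0  ⇒  λ = (1 ± √((-1)² - 4·(7)))/2 = (1 ± √(-27))/2
  = (1 + 3i√3)/2,  (1 - 3i√3)/2
Eigenvalues: (1 + 3i√3)/2, (1 - 3i√3)/2  (≈ 0.5 + 2.598i, 0.5 - 2.598i)
Has complex eigenvalues (not diagonalizable over ℝ).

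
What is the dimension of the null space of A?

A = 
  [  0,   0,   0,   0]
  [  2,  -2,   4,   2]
nullity(A) = 3

Row reduce:
Swap R1 ↔ R2
REF = 
  [  2,  -2,   4,   2]
  [  0,   0,   0,   0]
Pivot columns: 1 → 1 pivot.
rank(A) = 1, so nullity(A) = 4 - 1 = 3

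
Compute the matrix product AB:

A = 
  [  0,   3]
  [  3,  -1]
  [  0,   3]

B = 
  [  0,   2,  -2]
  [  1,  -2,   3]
A is 3×2 and B is 2×3, so AB is 3×3. Each entry is (row of A)·(column of B):
AB[1,1] = (0)(0) + (3)(1) = 3
AB[1,2] = (0)(2) + (3)(-2) = -6
AB[1,3] = (0)(-2) + (3)(3) = 9
AB[2,1] = (3)(0) + (-1)(1) = -1
AB[2,2] = (3)(2) + (-1)(-2) = 8
AB[2,3] = (3)(-2) + (-1)(3) = -9
AB[3,1] = (0)(0) + (3)(1) = 3
AB[3,2] = (0)(2) + (3)(-2) = -6
AB[3,3] = (0)(-2) + (3)(3) = 9

AB = 
  [  3,  -6,   9]
  [ -1,   8,  -9]
  [  3,  -6,   9]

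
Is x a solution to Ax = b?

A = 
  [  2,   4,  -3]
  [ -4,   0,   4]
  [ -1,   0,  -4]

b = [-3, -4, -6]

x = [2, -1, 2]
No

Ax = [-6, 0, -10] ≠ b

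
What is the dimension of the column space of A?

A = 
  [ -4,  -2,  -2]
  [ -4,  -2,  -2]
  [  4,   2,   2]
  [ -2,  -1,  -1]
Row reduce:
R2 → R2 - (1)·R1
R3 → R3 + (1)·R1
R4 → R4 - (1/2)·R1
REF = 
  [ -4,  -2,  -2]
  [  0,   0,   0]
  [  0,   0,   0]
  [  0,   0,   0]
Pivot columns: 1 → 1 pivot.
dim(Col(A)) = number of pivot columns = 1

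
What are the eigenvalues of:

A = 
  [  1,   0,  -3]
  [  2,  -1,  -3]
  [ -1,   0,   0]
λ = -1, (1 + √13)/2, (1 - √13)/2  (≈ -1, 2.303, -1.303)

Characteristic polynomial: det(λI - A) = λ³ - 4λ - 3
Testing integer divisors of the constant term: p(-1) = 0, so (λ + 1) is a factor:
p(λ) = (λ + 1)(λ² - λ - 3)
λ² - λ - 3 = 0  ⇒  λ = (1 ± √((-1)² - 4·(-3)))/2 = (1 ± √(13))/2
  = (1 + √13)/2,  (1 - √13)/2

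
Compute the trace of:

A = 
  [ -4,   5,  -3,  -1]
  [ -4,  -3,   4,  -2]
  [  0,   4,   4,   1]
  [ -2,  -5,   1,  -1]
-4

tr(A) = -4 + -3 + 4 + -1 = -4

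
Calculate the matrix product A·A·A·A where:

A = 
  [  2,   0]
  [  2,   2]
A^4 = 
  [ 16,   0]
  [ 64,  16]

A² = A·A:
A²[1,1] = (2)(2) + (0)(2) = 4
A²[1,2] = (2)(0) + (0)(2) = 0
A²[2,1] = (2)(2) + (2)(2) = 8
A²[2,2] = (2)(0) + (2)(2) = 4
A² = 
  [  4,   0]
  [  8,   4]

A^3 = A^2·A:
A^3[1,1] = (4)(2) + (0)(2) = 8
A^3[1,2] = (4)(0) + (0)(2) = 0
A^3[2,1] = (8)(2) + (4)(2) = 24
A^3[2,2] = (8)(0) + (4)(2) = 8
A^3 = 
  [  8,   0]
  [ 24,   8]

A^4 = A^3·A:
A^4[1,1] = (8)(2) + (0)(2) = 16
A^4[1,2] = (8)(0) + (0)(2) = 0
A^4[2,1] = (24)(2) + (8)(2) = 64
A^4[2,2] = (24)(0) + (8)(2) = 16
A^4 = 
  [ 16,   0]
  [ 64,  16]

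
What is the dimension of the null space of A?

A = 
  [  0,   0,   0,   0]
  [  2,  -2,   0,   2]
nullity(A) = 3

Row reduce:
Swap R1 ↔ R2
REF = 
  [  2,  -2,   0,   2]
  [  0,   0,   0,   0]
Pivot columns: 1 → 1 pivot.
rank(A) = 1, so nullity(A) = 4 - 1 = 3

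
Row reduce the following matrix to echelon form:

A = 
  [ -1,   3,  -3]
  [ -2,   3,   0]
Row operations:
R2 → R2 - (2)·R1

Resulting echelon form:
REF = 
  [ -1,   3,  -3]
  [  0,  -3,   6]

Rank = 2 (number of non-zero pivot rows).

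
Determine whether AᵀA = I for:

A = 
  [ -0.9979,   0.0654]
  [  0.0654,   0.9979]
Yes

AᵀA = 
  [  1.0001,   0]
  [  0,   1.0001]
≈ I (equal to I up to the 4-dp rounding of the entries)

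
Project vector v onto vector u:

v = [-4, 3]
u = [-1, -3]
v·u = (-4)(-1) + (3)(-3) = -5
u·u = (-1)² + (-3)² = 10
proj_u(v) = (v·u / u·u) × u = (-5/10) × u = (-1/2) × u

proj_u(v) = [1/2, 3/2]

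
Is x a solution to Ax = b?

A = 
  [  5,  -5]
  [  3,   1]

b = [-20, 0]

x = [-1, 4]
No

Ax = [-25, 1] ≠ b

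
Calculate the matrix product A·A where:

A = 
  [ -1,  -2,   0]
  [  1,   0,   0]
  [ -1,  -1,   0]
A² = A·A:
A²[1,1] = (-1)(-1) + (-2)(1) + (0)(-1) = -1
A²[1,2] = (-1)(-2) + (-2)(0) + (0)(-1) = 2
A²[1,3] = (-1)(0) + (-2)(0) + (0)(0) = 0
A²[2,1] = (1)(-1) + (0)(1) + (0)(-1) = -1
A²[2,2] = (1)(-2) + (0)(0) + (0)(-1) = -2
A²[2,3] = (1)(0) + (0)(0) + (0)(0) = 0
A²[3,1] = (-1)(-1) + (-1)(1) + (0)(-1) = 0
A²[3,2] = (-1)(-2) + (-1)(0) + (0)(-1) = 2
A²[3,3] = (-1)(0) + (-1)(0) + (0)(0) = 0
A² = 
  [ -1,   2,   0]
  [ -1,  -2,   0]
  [  0,   2,   0]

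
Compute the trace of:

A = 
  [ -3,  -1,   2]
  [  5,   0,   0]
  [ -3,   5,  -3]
-6

tr(A) = -3 + 0 + -3 = -6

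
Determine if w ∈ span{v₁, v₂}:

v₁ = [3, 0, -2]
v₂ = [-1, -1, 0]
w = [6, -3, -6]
Yes

Form the augmented matrix and row-reduce:
[v₁|v₂|w] = 
  [  3,  -1,   6]
  [  0,  -1,  -3]
  [ -2,   0,  -6]
R3 → R3 + (2/3)·R1
R3 → R3 - (2/3)·R2
REF = 
  [  3,  -1,   6]
  [  0,  -1,  -3]
  [  0,   0,   0]

No row of the form [0 0 | nonzero], so the system is consistent. Back-substitution gives c₁ = 3, c₂ = 3: w = (3)·v₁ + (3)·v₂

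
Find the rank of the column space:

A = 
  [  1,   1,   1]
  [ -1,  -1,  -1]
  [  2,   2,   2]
Row reduce:
R2 → R2 + (1)·R1
R3 → R3 - (2)·R1
REF = 
  [  1,   1,   1]
  [  0,   0,   0]
  [  0,   0,   0]
Pivot columns: 1 → 1 pivot.
dim(Col(A)) = number of pivot columns = 1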